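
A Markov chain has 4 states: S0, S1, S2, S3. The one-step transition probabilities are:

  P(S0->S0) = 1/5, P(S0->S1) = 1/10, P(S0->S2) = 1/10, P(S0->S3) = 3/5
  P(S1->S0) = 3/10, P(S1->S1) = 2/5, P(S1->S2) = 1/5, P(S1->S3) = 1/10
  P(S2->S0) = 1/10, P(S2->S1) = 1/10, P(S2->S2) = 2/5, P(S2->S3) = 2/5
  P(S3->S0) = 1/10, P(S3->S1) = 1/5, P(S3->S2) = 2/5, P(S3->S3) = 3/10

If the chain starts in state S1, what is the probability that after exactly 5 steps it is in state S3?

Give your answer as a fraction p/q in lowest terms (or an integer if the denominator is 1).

Answer: 8479/25000

Derivation:
Computing P^5 by repeated multiplication:
P^1 =
  S0: [1/5, 1/10, 1/10, 3/5]
  S1: [3/10, 2/5, 1/5, 1/10]
  S2: [1/10, 1/10, 2/5, 2/5]
  S3: [1/10, 1/5, 2/5, 3/10]
P^2 =
  S0: [7/50, 19/100, 8/25, 7/20]
  S1: [21/100, 23/100, 23/100, 33/100]
  S2: [13/100, 17/100, 7/20, 7/20]
  S3: [3/20, 19/100, 33/100, 33/100]
P^3 =
  S0: [19/125, 24/125, 8/25, 42/125]
  S1: [167/1000, 101/500, 291/1000, 17/50]
  S2: [147/1000, 93/500, 327/1000, 17/50]
  S3: [153/1000, 19/100, 317/1000, 17/50]
P^4 =
  S0: [96/625, 239/1250, 79/250, 212/625]
  S1: [1571/10000, 973/5000, 619/2000, 847/2500]
  S2: [1519/10000, 949/5000, 3187/10000, 849/2500]
  S3: [1533/10000, 191/1000, 3161/10000, 849/2500]
P^5 =
  S0: [96/625, 2391/12500, 1973/6250, 4243/12500]
  S1: [15463/100000, 9613/50000, 6279/20000, 8479/25000]
  S2: [3063/20000, 1909/10000, 31647/100000, 8487/25000]
  S3: [15353/100000, 9563/50000, 31581/100000, 1697/5000]

(P^5)[S1 -> S3] = 8479/25000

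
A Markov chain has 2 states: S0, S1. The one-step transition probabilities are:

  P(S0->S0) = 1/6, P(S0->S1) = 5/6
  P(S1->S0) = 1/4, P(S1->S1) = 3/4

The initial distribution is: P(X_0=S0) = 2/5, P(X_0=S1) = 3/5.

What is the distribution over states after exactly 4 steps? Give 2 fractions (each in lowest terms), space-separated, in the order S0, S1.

Propagating the distribution step by step (d_{t+1} = d_t * P):
d_0 = (S0=2/5, S1=3/5)
  d_1[S0] = 2/5*1/6 + 3/5*1/4 = 13/60
  d_1[S1] = 2/5*5/6 + 3/5*3/4 = 47/60
d_1 = (S0=13/60, S1=47/60)
  d_2[S0] = 13/60*1/6 + 47/60*1/4 = 167/720
  d_2[S1] = 13/60*5/6 + 47/60*3/4 = 553/720
d_2 = (S0=167/720, S1=553/720)
  d_3[S0] = 167/720*1/6 + 553/720*1/4 = 1993/8640
  d_3[S1] = 167/720*5/6 + 553/720*3/4 = 6647/8640
d_3 = (S0=1993/8640, S1=6647/8640)
  d_4[S0] = 1993/8640*1/6 + 6647/8640*1/4 = 23927/103680
  d_4[S1] = 1993/8640*5/6 + 6647/8640*3/4 = 79753/103680
d_4 = (S0=23927/103680, S1=79753/103680)

Answer: 23927/103680 79753/103680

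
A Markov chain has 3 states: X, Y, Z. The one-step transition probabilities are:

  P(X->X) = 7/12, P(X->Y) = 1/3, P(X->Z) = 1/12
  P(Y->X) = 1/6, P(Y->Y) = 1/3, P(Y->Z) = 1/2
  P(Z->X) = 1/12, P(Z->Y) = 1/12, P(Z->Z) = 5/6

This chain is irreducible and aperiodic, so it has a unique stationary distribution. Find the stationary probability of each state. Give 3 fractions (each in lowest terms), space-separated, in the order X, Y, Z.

Answer: 10/51 3/17 32/51

Derivation:
The stationary distribution satisfies pi = pi * P, i.e.:
  pi_X = 7/12*pi_X + 1/6*pi_Y + 1/12*pi_Z
  pi_Y = 1/3*pi_X + 1/3*pi_Y + 1/12*pi_Z
  pi_Z = 1/12*pi_X + 1/2*pi_Y + 5/6*pi_Z
with normalization: pi_X + pi_Y + pi_Z = 1.

Using the first 2 balance equations plus normalization, the linear system A*pi = b is:
  [-5/12, 1/6, 1/12] . pi = 0
  [1/3, -2/3, 1/12] . pi = 0
  [1, 1, 1] . pi = 1

Solving yields:
  pi_X = 10/51
  pi_Y = 3/17
  pi_Z = 32/51

Verification (pi * P):
  10/51*7/12 + 3/17*1/6 + 32/51*1/12 = 10/51 = pi_X  (ok)
  10/51*1/3 + 3/17*1/3 + 32/51*1/12 = 3/17 = pi_Y  (ok)
  10/51*1/12 + 3/17*1/2 + 32/51*5/6 = 32/51 = pi_Z  (ok)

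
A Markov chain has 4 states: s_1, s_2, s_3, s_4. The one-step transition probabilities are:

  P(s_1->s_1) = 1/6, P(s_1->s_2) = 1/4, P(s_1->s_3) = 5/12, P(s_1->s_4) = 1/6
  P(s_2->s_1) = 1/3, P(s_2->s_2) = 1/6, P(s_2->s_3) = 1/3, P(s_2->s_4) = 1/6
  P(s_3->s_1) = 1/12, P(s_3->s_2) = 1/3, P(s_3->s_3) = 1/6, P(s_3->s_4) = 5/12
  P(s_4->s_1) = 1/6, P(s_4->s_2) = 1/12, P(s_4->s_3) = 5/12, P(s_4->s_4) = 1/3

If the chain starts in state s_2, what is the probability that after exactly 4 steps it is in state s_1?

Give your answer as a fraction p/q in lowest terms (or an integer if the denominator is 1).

Answer: 101/576

Derivation:
Computing P^4 by repeated multiplication:
P^1 =
  s_1: [1/6, 1/4, 5/12, 1/6]
  s_2: [1/3, 1/6, 1/3, 1/6]
  s_3: [1/12, 1/3, 1/6, 5/12]
  s_4: [1/6, 1/12, 5/12, 1/3]
P^2 =
  s_1: [25/144, 17/72, 7/24, 43/144]
  s_2: [1/6, 17/72, 23/72, 5/18]
  s_3: [5/24, 1/6, 25/72, 5/18]
  s_4: [7/48, 2/9, 11/36, 47/144]
P^3 =
  s_1: [157/864, 59/288, 35/108, 125/432]
  s_2: [155/864, 91/432, 137/432, 253/864]
  s_3: [143/864, 7/32, 91/288, 259/864]
  s_4: [77/432, 175/864, 139/432, 257/864]
P^4 =
  s_1: [901/5184, 2195/10368, 367/1152, 767/2592]
  s_2: [101/576, 121/576, 829/2592, 191/648]
  s_3: [611/3456, 1079/5184, 23/72, 3065/10368]
  s_4: [25/144, 727/3456, 3311/10368, 769/2592]

(P^4)[s_2 -> s_1] = 101/576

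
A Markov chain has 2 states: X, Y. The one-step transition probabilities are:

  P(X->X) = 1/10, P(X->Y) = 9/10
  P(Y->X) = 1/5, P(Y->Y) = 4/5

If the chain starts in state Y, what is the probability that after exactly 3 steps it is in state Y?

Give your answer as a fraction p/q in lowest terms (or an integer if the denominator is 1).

Computing P^3 by repeated multiplication:
P^1 =
  X: [1/10, 9/10]
  Y: [1/5, 4/5]
P^2 =
  X: [19/100, 81/100]
  Y: [9/50, 41/50]
P^3 =
  X: [181/1000, 819/1000]
  Y: [91/500, 409/500]

(P^3)[Y -> Y] = 409/500

Answer: 409/500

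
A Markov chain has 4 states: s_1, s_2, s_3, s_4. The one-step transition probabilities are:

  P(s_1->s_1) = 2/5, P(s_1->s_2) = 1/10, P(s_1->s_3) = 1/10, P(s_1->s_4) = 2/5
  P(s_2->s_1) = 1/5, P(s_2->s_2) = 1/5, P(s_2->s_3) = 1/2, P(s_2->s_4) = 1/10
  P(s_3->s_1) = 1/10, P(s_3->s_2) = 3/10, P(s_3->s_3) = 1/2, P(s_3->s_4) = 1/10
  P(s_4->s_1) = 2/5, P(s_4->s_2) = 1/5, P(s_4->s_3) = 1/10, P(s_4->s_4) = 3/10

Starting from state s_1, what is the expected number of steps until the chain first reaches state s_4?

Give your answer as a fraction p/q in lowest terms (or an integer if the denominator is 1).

Answer: 460/121

Derivation:
Let h_i = expected steps to first reach s_4 from state i.
Boundary: h_s_4 = 0.
First-step equations for the other states:
  h_s_1 = 1 + 2/5*h_s_1 + 1/10*h_s_2 + 1/10*h_s_3 + 2/5*h_s_4
  h_s_2 = 1 + 1/5*h_s_1 + 1/5*h_s_2 + 1/2*h_s_3 + 1/10*h_s_4
  h_s_3 = 1 + 1/10*h_s_1 + 3/10*h_s_2 + 1/2*h_s_3 + 1/10*h_s_4

Substituting h_s_4 = 0 and rearranging gives the linear system (I - Q) h = 1:
  [3/5, -1/10, -1/10] . (h_s_1, h_s_2, h_s_3) = 1
  [-1/5, 4/5, -1/2] . (h_s_1, h_s_2, h_s_3) = 1
  [-1/10, -3/10, 1/2] . (h_s_1, h_s_2, h_s_3) = 1

Solving yields:
  h_s_1 = 460/121
  h_s_2 = 760/121
  h_s_3 = 790/121

Starting state is s_1, so the expected hitting time is h_s_1 = 460/121.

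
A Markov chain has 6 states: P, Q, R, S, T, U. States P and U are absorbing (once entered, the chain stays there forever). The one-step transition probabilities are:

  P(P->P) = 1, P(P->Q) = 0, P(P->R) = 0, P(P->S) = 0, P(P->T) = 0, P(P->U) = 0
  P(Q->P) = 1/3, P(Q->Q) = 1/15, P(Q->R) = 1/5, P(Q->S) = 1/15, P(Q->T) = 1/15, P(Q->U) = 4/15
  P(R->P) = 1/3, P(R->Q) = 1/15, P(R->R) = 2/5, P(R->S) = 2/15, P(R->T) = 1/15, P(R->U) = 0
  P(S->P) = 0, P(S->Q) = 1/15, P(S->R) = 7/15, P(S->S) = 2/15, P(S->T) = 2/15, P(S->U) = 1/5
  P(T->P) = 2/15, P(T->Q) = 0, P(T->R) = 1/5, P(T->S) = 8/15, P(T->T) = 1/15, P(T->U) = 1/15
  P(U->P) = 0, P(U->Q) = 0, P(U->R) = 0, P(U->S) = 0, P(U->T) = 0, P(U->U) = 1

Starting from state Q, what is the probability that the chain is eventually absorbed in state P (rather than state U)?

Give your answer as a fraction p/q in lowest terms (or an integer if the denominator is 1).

Let a_i = P(absorbed in P | start in state i).
Boundary conditions: a_P = 1, a_U = 0.
For each transient state i, a_i = sum_j P(i->j) * a_j:
  a_Q = 1/3*a_P + 1/15*a_Q + 1/5*a_R + 1/15*a_S + 1/15*a_T + 4/15*a_U
  a_R = 1/3*a_P + 1/15*a_Q + 2/5*a_R + 2/15*a_S + 1/15*a_T + 0*a_U
  a_S = 0*a_P + 1/15*a_Q + 7/15*a_R + 2/15*a_S + 2/15*a_T + 1/5*a_U
  a_T = 2/15*a_P + 0*a_Q + 1/5*a_R + 8/15*a_S + 1/15*a_T + 1/15*a_U

Substituting a_P = 1 and a_U = 0, rearrange to (I - Q) a = r where r[i] = P(i -> P):
  [14/15, -1/5, -1/15, -1/15] . (a_Q, a_R, a_S, a_T) = 1/3
  [-1/15, 3/5, -2/15, -1/15] . (a_Q, a_R, a_S, a_T) = 1/3
  [-1/15, -7/15, 13/15, -2/15] . (a_Q, a_R, a_S, a_T) = 0
  [0, -1/5, -8/15, 14/15] . (a_Q, a_R, a_S, a_T) = 2/15

Solving yields:
  a_Q = 4899/7834
  a_R = 3257/3917
  a_S = 4683/7834
  a_T = 5191/7834

Starting state is Q, so the absorption probability is a_Q = 4899/7834.

Answer: 4899/7834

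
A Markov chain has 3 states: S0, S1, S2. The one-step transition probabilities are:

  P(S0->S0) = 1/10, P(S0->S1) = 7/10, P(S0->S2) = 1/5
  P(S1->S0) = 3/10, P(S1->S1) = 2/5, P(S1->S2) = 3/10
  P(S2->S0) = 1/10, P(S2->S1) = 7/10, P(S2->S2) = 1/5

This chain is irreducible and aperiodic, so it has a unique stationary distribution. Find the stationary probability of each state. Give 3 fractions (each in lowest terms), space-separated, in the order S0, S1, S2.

Answer: 27/130 7/13 33/130

Derivation:
The stationary distribution satisfies pi = pi * P, i.e.:
  pi_S0 = 1/10*pi_S0 + 3/10*pi_S1 + 1/10*pi_S2
  pi_S1 = 7/10*pi_S0 + 2/5*pi_S1 + 7/10*pi_S2
  pi_S2 = 1/5*pi_S0 + 3/10*pi_S1 + 1/5*pi_S2
with normalization: pi_S0 + pi_S1 + pi_S2 = 1.

Using the first 2 balance equations plus normalization, the linear system A*pi = b is:
  [-9/10, 3/10, 1/10] . pi = 0
  [7/10, -3/5, 7/10] . pi = 0
  [1, 1, 1] . pi = 1

Solving yields:
  pi_S0 = 27/130
  pi_S1 = 7/13
  pi_S2 = 33/130

Verification (pi * P):
  27/130*1/10 + 7/13*3/10 + 33/130*1/10 = 27/130 = pi_S0  (ok)
  27/130*7/10 + 7/13*2/5 + 33/130*7/10 = 7/13 = pi_S1  (ok)
  27/130*1/5 + 7/13*3/10 + 33/130*1/5 = 33/130 = pi_S2  (ok)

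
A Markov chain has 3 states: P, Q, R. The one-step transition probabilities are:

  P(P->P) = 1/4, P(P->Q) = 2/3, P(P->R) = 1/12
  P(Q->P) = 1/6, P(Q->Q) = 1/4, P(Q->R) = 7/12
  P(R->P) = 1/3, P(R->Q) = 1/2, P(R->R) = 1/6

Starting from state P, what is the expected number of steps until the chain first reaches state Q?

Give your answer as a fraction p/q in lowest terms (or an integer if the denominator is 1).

Answer: 66/43

Derivation:
Let h_i = expected steps to first reach Q from state i.
Boundary: h_Q = 0.
First-step equations for the other states:
  h_P = 1 + 1/4*h_P + 2/3*h_Q + 1/12*h_R
  h_R = 1 + 1/3*h_P + 1/2*h_Q + 1/6*h_R

Substituting h_Q = 0 and rearranging gives the linear system (I - Q) h = 1:
  [3/4, -1/12] . (h_P, h_R) = 1
  [-1/3, 5/6] . (h_P, h_R) = 1

Solving yields:
  h_P = 66/43
  h_R = 78/43

Starting state is P, so the expected hitting time is h_P = 66/43.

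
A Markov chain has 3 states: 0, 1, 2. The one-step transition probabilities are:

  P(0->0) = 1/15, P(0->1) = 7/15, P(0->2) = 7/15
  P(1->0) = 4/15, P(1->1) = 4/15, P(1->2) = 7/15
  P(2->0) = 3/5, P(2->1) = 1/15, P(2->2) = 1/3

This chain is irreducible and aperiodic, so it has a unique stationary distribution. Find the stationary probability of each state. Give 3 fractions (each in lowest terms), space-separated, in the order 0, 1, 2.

Answer: 103/306 77/306 7/17

Derivation:
The stationary distribution satisfies pi = pi * P, i.e.:
  pi_0 = 1/15*pi_0 + 4/15*pi_1 + 3/5*pi_2
  pi_1 = 7/15*pi_0 + 4/15*pi_1 + 1/15*pi_2
  pi_2 = 7/15*pi_0 + 7/15*pi_1 + 1/3*pi_2
with normalization: pi_0 + pi_1 + pi_2 = 1.

Using the first 2 balance equations plus normalization, the linear system A*pi = b is:
  [-14/15, 4/15, 3/5] . pi = 0
  [7/15, -11/15, 1/15] . pi = 0
  [1, 1, 1] . pi = 1

Solving yields:
  pi_0 = 103/306
  pi_1 = 77/306
  pi_2 = 7/17

Verification (pi * P):
  103/306*1/15 + 77/306*4/15 + 7/17*3/5 = 103/306 = pi_0  (ok)
  103/306*7/15 + 77/306*4/15 + 7/17*1/15 = 77/306 = pi_1  (ok)
  103/306*7/15 + 77/306*7/15 + 7/17*1/3 = 7/17 = pi_2  (ok)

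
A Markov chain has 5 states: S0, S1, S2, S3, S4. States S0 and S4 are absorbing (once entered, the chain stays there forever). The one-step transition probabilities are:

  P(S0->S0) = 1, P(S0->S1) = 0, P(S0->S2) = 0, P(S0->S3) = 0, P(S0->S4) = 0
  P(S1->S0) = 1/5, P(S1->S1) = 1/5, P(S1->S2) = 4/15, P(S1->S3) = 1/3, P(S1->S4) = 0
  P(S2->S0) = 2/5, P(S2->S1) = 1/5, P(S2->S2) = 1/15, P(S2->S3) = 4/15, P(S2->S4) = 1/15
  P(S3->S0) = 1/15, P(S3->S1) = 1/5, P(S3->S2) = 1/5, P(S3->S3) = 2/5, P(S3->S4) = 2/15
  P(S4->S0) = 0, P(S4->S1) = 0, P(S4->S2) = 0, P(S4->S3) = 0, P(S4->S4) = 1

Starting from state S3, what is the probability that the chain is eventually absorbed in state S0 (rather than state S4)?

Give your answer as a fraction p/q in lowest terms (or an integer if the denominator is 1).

Answer: 199/319

Derivation:
Let a_i = P(absorbed in S0 | start in state i).
Boundary conditions: a_S0 = 1, a_S4 = 0.
For each transient state i, a_i = sum_j P(i->j) * a_j:
  a_S1 = 1/5*a_S0 + 1/5*a_S1 + 4/15*a_S2 + 1/3*a_S3 + 0*a_S4
  a_S2 = 2/5*a_S0 + 1/5*a_S1 + 1/15*a_S2 + 4/15*a_S3 + 1/15*a_S4
  a_S3 = 1/15*a_S0 + 1/5*a_S1 + 1/5*a_S2 + 2/5*a_S3 + 2/15*a_S4

Substituting a_S0 = 1 and a_S4 = 0, rearrange to (I - Q) a = r where r[i] = P(i -> S0):
  [4/5, -4/15, -1/3] . (a_S1, a_S2, a_S3) = 1/5
  [-1/5, 14/15, -4/15] . (a_S1, a_S2, a_S3) = 2/5
  [-1/5, -1/5, 3/5] . (a_S1, a_S2, a_S3) = 1/15

Solving yields:
  a_S1 = 734/957
  a_S2 = 246/319
  a_S3 = 199/319

Starting state is S3, so the absorption probability is a_S3 = 199/319.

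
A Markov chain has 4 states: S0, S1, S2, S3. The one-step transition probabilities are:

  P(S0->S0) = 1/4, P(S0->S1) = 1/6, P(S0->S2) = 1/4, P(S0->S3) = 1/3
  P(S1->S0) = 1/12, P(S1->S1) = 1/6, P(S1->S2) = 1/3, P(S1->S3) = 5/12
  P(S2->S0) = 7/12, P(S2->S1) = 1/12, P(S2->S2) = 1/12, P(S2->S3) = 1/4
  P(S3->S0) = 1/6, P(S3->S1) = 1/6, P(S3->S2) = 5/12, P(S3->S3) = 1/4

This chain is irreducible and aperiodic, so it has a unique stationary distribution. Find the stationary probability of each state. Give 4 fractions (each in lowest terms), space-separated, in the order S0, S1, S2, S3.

Answer: 215/741 107/741 66/247 17/57

Derivation:
The stationary distribution satisfies pi = pi * P, i.e.:
  pi_S0 = 1/4*pi_S0 + 1/12*pi_S1 + 7/12*pi_S2 + 1/6*pi_S3
  pi_S1 = 1/6*pi_S0 + 1/6*pi_S1 + 1/12*pi_S2 + 1/6*pi_S3
  pi_S2 = 1/4*pi_S0 + 1/3*pi_S1 + 1/12*pi_S2 + 5/12*pi_S3
  pi_S3 = 1/3*pi_S0 + 5/12*pi_S1 + 1/4*pi_S2 + 1/4*pi_S3
with normalization: pi_S0 + pi_S1 + pi_S2 + pi_S3 = 1.

Using the first 3 balance equations plus normalization, the linear system A*pi = b is:
  [-3/4, 1/12, 7/12, 1/6] . pi = 0
  [1/6, -5/6, 1/12, 1/6] . pi = 0
  [1/4, 1/3, -11/12, 5/12] . pi = 0
  [1, 1, 1, 1] . pi = 1

Solving yields:
  pi_S0 = 215/741
  pi_S1 = 107/741
  pi_S2 = 66/247
  pi_S3 = 17/57

Verification (pi * P):
  215/741*1/4 + 107/741*1/12 + 66/247*7/12 + 17/57*1/6 = 215/741 = pi_S0  (ok)
  215/741*1/6 + 107/741*1/6 + 66/247*1/12 + 17/57*1/6 = 107/741 = pi_S1  (ok)
  215/741*1/4 + 107/741*1/3 + 66/247*1/12 + 17/57*5/12 = 66/247 = pi_S2  (ok)
  215/741*1/3 + 107/741*5/12 + 66/247*1/4 + 17/57*1/4 = 17/57 = pi_S3  (ok)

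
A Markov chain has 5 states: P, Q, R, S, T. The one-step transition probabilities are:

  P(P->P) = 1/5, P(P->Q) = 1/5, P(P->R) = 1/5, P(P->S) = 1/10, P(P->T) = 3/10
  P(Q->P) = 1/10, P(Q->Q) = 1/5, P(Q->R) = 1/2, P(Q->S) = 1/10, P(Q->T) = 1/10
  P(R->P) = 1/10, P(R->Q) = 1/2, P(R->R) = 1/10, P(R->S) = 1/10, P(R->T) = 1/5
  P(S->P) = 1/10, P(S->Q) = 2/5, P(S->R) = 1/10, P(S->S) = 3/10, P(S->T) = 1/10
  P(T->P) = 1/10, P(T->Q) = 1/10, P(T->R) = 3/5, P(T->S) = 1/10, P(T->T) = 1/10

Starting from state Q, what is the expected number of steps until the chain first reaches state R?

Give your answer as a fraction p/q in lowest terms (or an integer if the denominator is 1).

Let h_i = expected steps to first reach R from state i.
Boundary: h_R = 0.
First-step equations for the other states:
  h_P = 1 + 1/5*h_P + 1/5*h_Q + 1/5*h_R + 1/10*h_S + 3/10*h_T
  h_Q = 1 + 1/10*h_P + 1/5*h_Q + 1/2*h_R + 1/10*h_S + 1/10*h_T
  h_S = 1 + 1/10*h_P + 2/5*h_Q + 1/10*h_R + 3/10*h_S + 1/10*h_T
  h_T = 1 + 1/10*h_P + 1/10*h_Q + 3/5*h_R + 1/10*h_S + 1/10*h_T

Substituting h_R = 0 and rearranging gives the linear system (I - Q) h = 1:
  [4/5, -1/5, -1/10, -3/10] . (h_P, h_Q, h_S, h_T) = 1
  [-1/10, 4/5, -1/10, -1/10] . (h_P, h_Q, h_S, h_T) = 1
  [-1/10, -2/5, 7/10, -1/10] . (h_P, h_Q, h_S, h_T) = 1
  [-1/10, -1/10, -1/10, 9/10] . (h_P, h_Q, h_S, h_T) = 1

Solving yields:
  h_P = 590/193
  h_Q = 450/193
  h_S = 675/193
  h_T = 405/193

Starting state is Q, so the expected hitting time is h_Q = 450/193.

Answer: 450/193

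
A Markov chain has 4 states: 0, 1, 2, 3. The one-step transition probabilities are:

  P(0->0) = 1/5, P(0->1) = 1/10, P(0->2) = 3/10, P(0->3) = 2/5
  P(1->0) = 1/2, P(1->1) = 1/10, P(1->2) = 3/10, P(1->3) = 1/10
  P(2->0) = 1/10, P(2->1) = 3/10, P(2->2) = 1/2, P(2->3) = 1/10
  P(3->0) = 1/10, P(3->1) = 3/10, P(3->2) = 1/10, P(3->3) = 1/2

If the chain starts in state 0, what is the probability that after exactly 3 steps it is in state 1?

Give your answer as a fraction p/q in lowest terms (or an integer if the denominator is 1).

Answer: 11/50

Derivation:
Computing P^3 by repeated multiplication:
P^1 =
  0: [1/5, 1/10, 3/10, 2/5]
  1: [1/2, 1/10, 3/10, 1/10]
  2: [1/10, 3/10, 1/2, 1/10]
  3: [1/10, 3/10, 1/10, 1/2]
P^2 =
  0: [4/25, 6/25, 7/25, 8/25]
  1: [19/100, 9/50, 17/50, 29/100]
  2: [23/100, 11/50, 19/50, 17/100]
  3: [23/100, 11/50, 11/50, 33/100]
P^3 =
  0: [53/250, 11/50, 73/250, 69/250]
  1: [191/1000, 113/500, 31/100, 273/1000]
  2: [211/1000, 21/100, 171/500, 237/1000]
  3: [211/1000, 21/100, 139/500, 301/1000]

(P^3)[0 -> 1] = 11/50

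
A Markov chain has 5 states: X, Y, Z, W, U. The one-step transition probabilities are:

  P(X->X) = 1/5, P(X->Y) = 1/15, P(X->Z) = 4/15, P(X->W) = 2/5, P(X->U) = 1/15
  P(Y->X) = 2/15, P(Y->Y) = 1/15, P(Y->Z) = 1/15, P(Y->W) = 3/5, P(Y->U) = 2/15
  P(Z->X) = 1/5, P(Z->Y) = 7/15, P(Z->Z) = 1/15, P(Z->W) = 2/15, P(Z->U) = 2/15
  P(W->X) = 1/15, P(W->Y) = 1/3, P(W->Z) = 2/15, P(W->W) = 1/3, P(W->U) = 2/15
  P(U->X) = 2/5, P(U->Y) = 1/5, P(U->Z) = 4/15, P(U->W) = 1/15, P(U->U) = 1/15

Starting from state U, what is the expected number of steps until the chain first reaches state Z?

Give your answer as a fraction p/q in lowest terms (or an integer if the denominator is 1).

Let h_i = expected steps to first reach Z from state i.
Boundary: h_Z = 0.
First-step equations for the other states:
  h_X = 1 + 1/5*h_X + 1/15*h_Y + 4/15*h_Z + 2/5*h_W + 1/15*h_U
  h_Y = 1 + 2/15*h_X + 1/15*h_Y + 1/15*h_Z + 3/5*h_W + 2/15*h_U
  h_W = 1 + 1/15*h_X + 1/3*h_Y + 2/15*h_Z + 1/3*h_W + 2/15*h_U
  h_U = 1 + 2/5*h_X + 1/5*h_Y + 4/15*h_Z + 1/15*h_W + 1/15*h_U

Substituting h_Z = 0 and rearranging gives the linear system (I - Q) h = 1:
  [4/5, -1/15, -2/5, -1/15] . (h_X, h_Y, h_W, h_U) = 1
  [-2/15, 14/15, -3/5, -2/15] . (h_X, h_Y, h_W, h_U) = 1
  [-1/15, -1/3, 2/3, -2/15] . (h_X, h_Y, h_W, h_U) = 1
  [-2/5, -1/5, -1/15, 14/15] . (h_X, h_Y, h_W, h_U) = 1

Solving yields:
  h_X = 52155/9403
  h_Y = 64380/9403
  h_W = 61635/9403
  h_U = 50625/9403

Starting state is U, so the expected hitting time is h_U = 50625/9403.

Answer: 50625/9403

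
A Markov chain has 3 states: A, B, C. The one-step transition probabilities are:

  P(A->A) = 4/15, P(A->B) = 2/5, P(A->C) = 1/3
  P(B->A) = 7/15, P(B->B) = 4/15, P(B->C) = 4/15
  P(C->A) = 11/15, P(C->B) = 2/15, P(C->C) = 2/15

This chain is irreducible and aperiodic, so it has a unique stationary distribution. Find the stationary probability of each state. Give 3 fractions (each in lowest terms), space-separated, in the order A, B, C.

Answer: 135/302 44/151 79/302

Derivation:
The stationary distribution satisfies pi = pi * P, i.e.:
  pi_A = 4/15*pi_A + 7/15*pi_B + 11/15*pi_C
  pi_B = 2/5*pi_A + 4/15*pi_B + 2/15*pi_C
  pi_C = 1/3*pi_A + 4/15*pi_B + 2/15*pi_C
with normalization: pi_A + pi_B + pi_C = 1.

Using the first 2 balance equations plus normalization, the linear system A*pi = b is:
  [-11/15, 7/15, 11/15] . pi = 0
  [2/5, -11/15, 2/15] . pi = 0
  [1, 1, 1] . pi = 1

Solving yields:
  pi_A = 135/302
  pi_B = 44/151
  pi_C = 79/302

Verification (pi * P):
  135/302*4/15 + 44/151*7/15 + 79/302*11/15 = 135/302 = pi_A  (ok)
  135/302*2/5 + 44/151*4/15 + 79/302*2/15 = 44/151 = pi_B  (ok)
  135/302*1/3 + 44/151*4/15 + 79/302*2/15 = 79/302 = pi_C  (ok)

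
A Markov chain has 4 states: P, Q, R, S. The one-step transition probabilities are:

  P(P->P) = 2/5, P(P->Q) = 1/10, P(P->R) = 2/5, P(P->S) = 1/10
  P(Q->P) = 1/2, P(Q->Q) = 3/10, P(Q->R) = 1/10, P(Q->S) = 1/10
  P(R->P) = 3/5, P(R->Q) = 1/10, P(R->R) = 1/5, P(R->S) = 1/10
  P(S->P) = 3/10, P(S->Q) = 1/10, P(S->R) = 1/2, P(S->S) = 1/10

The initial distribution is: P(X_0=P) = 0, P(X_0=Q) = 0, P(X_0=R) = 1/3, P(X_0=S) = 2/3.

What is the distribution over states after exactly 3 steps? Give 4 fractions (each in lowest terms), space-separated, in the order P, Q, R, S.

Propagating the distribution step by step (d_{t+1} = d_t * P):
d_0 = (P=0, Q=0, R=1/3, S=2/3)
  d_1[P] = 0*2/5 + 0*1/2 + 1/3*3/5 + 2/3*3/10 = 2/5
  d_1[Q] = 0*1/10 + 0*3/10 + 1/3*1/10 + 2/3*1/10 = 1/10
  d_1[R] = 0*2/5 + 0*1/10 + 1/3*1/5 + 2/3*1/2 = 2/5
  d_1[S] = 0*1/10 + 0*1/10 + 1/3*1/10 + 2/3*1/10 = 1/10
d_1 = (P=2/5, Q=1/10, R=2/5, S=1/10)
  d_2[P] = 2/5*2/5 + 1/10*1/2 + 2/5*3/5 + 1/10*3/10 = 12/25
  d_2[Q] = 2/5*1/10 + 1/10*3/10 + 2/5*1/10 + 1/10*1/10 = 3/25
  d_2[R] = 2/5*2/5 + 1/10*1/10 + 2/5*1/5 + 1/10*1/2 = 3/10
  d_2[S] = 2/5*1/10 + 1/10*1/10 + 2/5*1/10 + 1/10*1/10 = 1/10
d_2 = (P=12/25, Q=3/25, R=3/10, S=1/10)
  d_3[P] = 12/25*2/5 + 3/25*1/2 + 3/10*3/5 + 1/10*3/10 = 231/500
  d_3[Q] = 12/25*1/10 + 3/25*3/10 + 3/10*1/10 + 1/10*1/10 = 31/250
  d_3[R] = 12/25*2/5 + 3/25*1/10 + 3/10*1/5 + 1/10*1/2 = 157/500
  d_3[S] = 12/25*1/10 + 3/25*1/10 + 3/10*1/10 + 1/10*1/10 = 1/10
d_3 = (P=231/500, Q=31/250, R=157/500, S=1/10)

Answer: 231/500 31/250 157/500 1/10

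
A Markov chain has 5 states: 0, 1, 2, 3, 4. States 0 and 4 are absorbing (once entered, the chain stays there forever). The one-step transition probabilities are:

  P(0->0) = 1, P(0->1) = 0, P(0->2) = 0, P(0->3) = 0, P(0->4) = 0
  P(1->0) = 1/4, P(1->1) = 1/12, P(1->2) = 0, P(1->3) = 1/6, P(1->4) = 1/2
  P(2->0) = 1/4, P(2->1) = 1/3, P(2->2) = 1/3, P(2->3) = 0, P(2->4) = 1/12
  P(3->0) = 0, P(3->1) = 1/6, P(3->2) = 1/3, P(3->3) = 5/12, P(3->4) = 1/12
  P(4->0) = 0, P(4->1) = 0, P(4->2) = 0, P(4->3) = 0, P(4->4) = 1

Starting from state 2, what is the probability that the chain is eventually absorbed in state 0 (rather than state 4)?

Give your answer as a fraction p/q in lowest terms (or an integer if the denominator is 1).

Let a_i = P(absorbed in 0 | start in state i).
Boundary conditions: a_0 = 1, a_4 = 0.
For each transient state i, a_i = sum_j P(i->j) * a_j:
  a_1 = 1/4*a_0 + 1/12*a_1 + 0*a_2 + 1/6*a_3 + 1/2*a_4
  a_2 = 1/4*a_0 + 1/3*a_1 + 1/3*a_2 + 0*a_3 + 1/12*a_4
  a_3 = 0*a_0 + 1/6*a_1 + 1/3*a_2 + 5/12*a_3 + 1/12*a_4

Substituting a_0 = 1 and a_4 = 0, rearrange to (I - Q) a = r where r[i] = P(i -> 0):
  [11/12, 0, -1/6] . (a_1, a_2, a_3) = 1/4
  [-1/3, 2/3, 0] . (a_1, a_2, a_3) = 1/4
  [-1/6, -1/3, 7/12] . (a_1, a_2, a_3) = 0

Solving yields:
  a_1 = 8/23
  a_2 = 101/184
  a_3 = 19/46

Starting state is 2, so the absorption probability is a_2 = 101/184.

Answer: 101/184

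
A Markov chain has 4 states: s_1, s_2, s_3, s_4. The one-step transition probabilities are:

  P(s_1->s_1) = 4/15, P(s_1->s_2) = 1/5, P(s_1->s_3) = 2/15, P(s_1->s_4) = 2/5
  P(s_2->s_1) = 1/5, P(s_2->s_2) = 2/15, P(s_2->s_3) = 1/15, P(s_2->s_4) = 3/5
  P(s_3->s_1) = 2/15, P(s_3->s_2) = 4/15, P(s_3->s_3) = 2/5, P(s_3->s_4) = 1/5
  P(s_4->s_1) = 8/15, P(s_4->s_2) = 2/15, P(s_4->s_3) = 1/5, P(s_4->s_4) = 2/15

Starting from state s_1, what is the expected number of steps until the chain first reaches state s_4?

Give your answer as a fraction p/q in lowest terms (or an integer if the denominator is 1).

Answer: 59/24

Derivation:
Let h_i = expected steps to first reach s_4 from state i.
Boundary: h_s_4 = 0.
First-step equations for the other states:
  h_s_1 = 1 + 4/15*h_s_1 + 1/5*h_s_2 + 2/15*h_s_3 + 2/5*h_s_4
  h_s_2 = 1 + 1/5*h_s_1 + 2/15*h_s_2 + 1/15*h_s_3 + 3/5*h_s_4
  h_s_3 = 1 + 2/15*h_s_1 + 4/15*h_s_2 + 2/5*h_s_3 + 1/5*h_s_4

Substituting h_s_4 = 0 and rearranging gives the linear system (I - Q) h = 1:
  [11/15, -1/5, -2/15] . (h_s_1, h_s_2, h_s_3) = 1
  [-1/5, 13/15, -1/15] . (h_s_1, h_s_2, h_s_3) = 1
  [-2/15, -4/15, 3/5] . (h_s_1, h_s_2, h_s_3) = 1

Solving yields:
  h_s_1 = 59/24
  h_s_2 = 47/24
  h_s_3 = 37/12

Starting state is s_1, so the expected hitting time is h_s_1 = 59/24.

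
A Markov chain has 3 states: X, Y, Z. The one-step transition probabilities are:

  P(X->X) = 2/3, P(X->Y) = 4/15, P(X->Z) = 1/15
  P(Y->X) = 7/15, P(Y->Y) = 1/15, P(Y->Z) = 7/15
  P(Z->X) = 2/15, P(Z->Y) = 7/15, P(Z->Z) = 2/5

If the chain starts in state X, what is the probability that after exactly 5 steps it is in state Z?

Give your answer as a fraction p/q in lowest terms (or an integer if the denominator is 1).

Answer: 191341/759375

Derivation:
Computing P^5 by repeated multiplication:
P^1 =
  X: [2/3, 4/15, 1/15]
  Y: [7/15, 1/15, 7/15]
  Z: [2/15, 7/15, 2/5]
P^2 =
  X: [26/45, 17/75, 44/225]
  Y: [91/225, 26/75, 56/225]
  Z: [9/25, 19/75, 29/75]
P^3 =
  X: [349/675, 293/1125, 751/3375]
  Y: [1568/3375, 278/1125, 973/3375]
  Z: [461/1125, 22/75, 334/1125]
P^4 =
  X: [5021/10125, 4372/16875, 12404/50625]
  Y: [23464/50625, 4639/16875, 13244/50625]
  Z: [7588/16875, 1504/5625, 191/675]
P^5 =
  X: [73534/151875, 66788/253125, 191341/759375]
  Y: [358547/759375, 66827/253125, 200347/759375]
  Z: [117014/253125, 22763/84375, 67822/253125]

(P^5)[X -> Z] = 191341/759375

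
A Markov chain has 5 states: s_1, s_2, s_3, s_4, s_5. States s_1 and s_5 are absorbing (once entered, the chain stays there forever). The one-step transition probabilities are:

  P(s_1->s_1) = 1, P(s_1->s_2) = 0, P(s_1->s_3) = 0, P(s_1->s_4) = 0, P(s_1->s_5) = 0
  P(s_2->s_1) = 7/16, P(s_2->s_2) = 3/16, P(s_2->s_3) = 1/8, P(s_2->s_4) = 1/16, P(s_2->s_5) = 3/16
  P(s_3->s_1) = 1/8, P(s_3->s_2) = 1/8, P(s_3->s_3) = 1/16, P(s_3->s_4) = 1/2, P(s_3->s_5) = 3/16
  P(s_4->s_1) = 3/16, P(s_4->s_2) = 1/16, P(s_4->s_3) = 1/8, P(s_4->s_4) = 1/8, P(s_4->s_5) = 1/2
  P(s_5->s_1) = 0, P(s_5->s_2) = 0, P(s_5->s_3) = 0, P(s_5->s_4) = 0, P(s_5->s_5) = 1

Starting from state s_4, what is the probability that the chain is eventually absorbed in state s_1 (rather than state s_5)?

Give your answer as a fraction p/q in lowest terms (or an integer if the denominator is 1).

Let a_i = P(absorbed in s_1 | start in state i).
Boundary conditions: a_s_1 = 1, a_s_5 = 0.
For each transient state i, a_i = sum_j P(i->j) * a_j:
  a_s_2 = 7/16*a_s_1 + 3/16*a_s_2 + 1/8*a_s_3 + 1/16*a_s_4 + 3/16*a_s_5
  a_s_3 = 1/8*a_s_1 + 1/8*a_s_2 + 1/16*a_s_3 + 1/2*a_s_4 + 3/16*a_s_5
  a_s_4 = 3/16*a_s_1 + 1/16*a_s_2 + 1/8*a_s_3 + 1/8*a_s_4 + 1/2*a_s_5

Substituting a_s_1 = 1 and a_s_5 = 0, rearrange to (I - Q) a = r where r[i] = P(i -> s_1):
  [13/16, -1/8, -1/16] . (a_s_2, a_s_3, a_s_4) = 7/16
  [-1/8, 15/16, -1/2] . (a_s_2, a_s_3, a_s_4) = 1/8
  [-1/16, -1/8, 7/8] . (a_s_2, a_s_3, a_s_4) = 3/16

Solving yields:
  a_s_2 = 1511/2431
  a_s_3 = 932/2431
  a_s_4 = 762/2431

Starting state is s_4, so the absorption probability is a_s_4 = 762/2431.

Answer: 762/2431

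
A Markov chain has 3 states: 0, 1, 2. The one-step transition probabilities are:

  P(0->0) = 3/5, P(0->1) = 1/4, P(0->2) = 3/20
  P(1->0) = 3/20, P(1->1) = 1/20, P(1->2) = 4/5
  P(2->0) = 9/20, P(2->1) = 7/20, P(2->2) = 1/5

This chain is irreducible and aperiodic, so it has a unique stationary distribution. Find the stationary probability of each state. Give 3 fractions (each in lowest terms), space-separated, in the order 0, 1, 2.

Answer: 96/215 101/430 137/430

Derivation:
The stationary distribution satisfies pi = pi * P, i.e.:
  pi_0 = 3/5*pi_0 + 3/20*pi_1 + 9/20*pi_2
  pi_1 = 1/4*pi_0 + 1/20*pi_1 + 7/20*pi_2
  pi_2 = 3/20*pi_0 + 4/5*pi_1 + 1/5*pi_2
with normalization: pi_0 + pi_1 + pi_2 = 1.

Using the first 2 balance equations plus normalization, the linear system A*pi = b is:
  [-2/5, 3/20, 9/20] . pi = 0
  [1/4, -19/20, 7/20] . pi = 0
  [1, 1, 1] . pi = 1

Solving yields:
  pi_0 = 96/215
  pi_1 = 101/430
  pi_2 = 137/430

Verification (pi * P):
  96/215*3/5 + 101/430*3/20 + 137/430*9/20 = 96/215 = pi_0  (ok)
  96/215*1/4 + 101/430*1/20 + 137/430*7/20 = 101/430 = pi_1  (ok)
  96/215*3/20 + 101/430*4/5 + 137/430*1/5 = 137/430 = pi_2  (ok)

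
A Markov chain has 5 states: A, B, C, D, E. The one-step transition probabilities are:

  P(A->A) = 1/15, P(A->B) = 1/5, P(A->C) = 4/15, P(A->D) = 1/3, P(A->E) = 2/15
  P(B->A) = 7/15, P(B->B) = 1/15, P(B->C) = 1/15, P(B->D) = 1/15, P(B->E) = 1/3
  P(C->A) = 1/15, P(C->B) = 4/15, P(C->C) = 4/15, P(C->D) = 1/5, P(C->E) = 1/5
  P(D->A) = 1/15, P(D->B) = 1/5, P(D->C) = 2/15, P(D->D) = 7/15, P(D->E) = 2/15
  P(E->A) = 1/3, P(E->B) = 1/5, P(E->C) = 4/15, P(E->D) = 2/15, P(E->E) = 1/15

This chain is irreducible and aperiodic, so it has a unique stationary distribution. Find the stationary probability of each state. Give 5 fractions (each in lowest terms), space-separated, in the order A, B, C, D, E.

Answer: 2457/13082 4917/26164 5097/26164 6725/26164 4511/26164

Derivation:
The stationary distribution satisfies pi = pi * P, i.e.:
  pi_A = 1/15*pi_A + 7/15*pi_B + 1/15*pi_C + 1/15*pi_D + 1/3*pi_E
  pi_B = 1/5*pi_A + 1/15*pi_B + 4/15*pi_C + 1/5*pi_D + 1/5*pi_E
  pi_C = 4/15*pi_A + 1/15*pi_B + 4/15*pi_C + 2/15*pi_D + 4/15*pi_E
  pi_D = 1/3*pi_A + 1/15*pi_B + 1/5*pi_C + 7/15*pi_D + 2/15*pi_E
  pi_E = 2/15*pi_A + 1/3*pi_B + 1/5*pi_C + 2/15*pi_D + 1/15*pi_E
with normalization: pi_A + pi_B + pi_C + pi_D + pi_E = 1.

Using the first 4 balance equations plus normalization, the linear system A*pi = b is:
  [-14/15, 7/15, 1/15, 1/15, 1/3] . pi = 0
  [1/5, -14/15, 4/15, 1/5, 1/5] . pi = 0
  [4/15, 1/15, -11/15, 2/15, 4/15] . pi = 0
  [1/3, 1/15, 1/5, -8/15, 2/15] . pi = 0
  [1, 1, 1, 1, 1] . pi = 1

Solving yields:
  pi_A = 2457/13082
  pi_B = 4917/26164
  pi_C = 5097/26164
  pi_D = 6725/26164
  pi_E = 4511/26164

Verification (pi * P):
  2457/13082*1/15 + 4917/26164*7/15 + 5097/26164*1/15 + 6725/26164*1/15 + 4511/26164*1/3 = 2457/13082 = pi_A  (ok)
  2457/13082*1/5 + 4917/26164*1/15 + 5097/26164*4/15 + 6725/26164*1/5 + 4511/26164*1/5 = 4917/26164 = pi_B  (ok)
  2457/13082*4/15 + 4917/26164*1/15 + 5097/26164*4/15 + 6725/26164*2/15 + 4511/26164*4/15 = 5097/26164 = pi_C  (ok)
  2457/13082*1/3 + 4917/26164*1/15 + 5097/26164*1/5 + 6725/26164*7/15 + 4511/26164*2/15 = 6725/26164 = pi_D  (ok)
  2457/13082*2/15 + 4917/26164*1/3 + 5097/26164*1/5 + 6725/26164*2/15 + 4511/26164*1/15 = 4511/26164 = pi_E  (ok)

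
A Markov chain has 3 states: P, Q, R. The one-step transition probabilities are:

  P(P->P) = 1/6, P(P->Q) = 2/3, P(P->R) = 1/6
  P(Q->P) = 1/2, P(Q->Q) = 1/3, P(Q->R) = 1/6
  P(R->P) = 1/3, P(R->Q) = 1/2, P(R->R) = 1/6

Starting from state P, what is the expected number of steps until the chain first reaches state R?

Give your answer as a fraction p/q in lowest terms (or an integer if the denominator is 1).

Let h_i = expected steps to first reach R from state i.
Boundary: h_R = 0.
First-step equations for the other states:
  h_P = 1 + 1/6*h_P + 2/3*h_Q + 1/6*h_R
  h_Q = 1 + 1/2*h_P + 1/3*h_Q + 1/6*h_R

Substituting h_R = 0 and rearranging gives the linear system (I - Q) h = 1:
  [5/6, -2/3] . (h_P, h_Q) = 1
  [-1/2, 2/3] . (h_P, h_Q) = 1

Solving yields:
  h_P = 6
  h_Q = 6

Starting state is P, so the expected hitting time is h_P = 6.

Answer: 6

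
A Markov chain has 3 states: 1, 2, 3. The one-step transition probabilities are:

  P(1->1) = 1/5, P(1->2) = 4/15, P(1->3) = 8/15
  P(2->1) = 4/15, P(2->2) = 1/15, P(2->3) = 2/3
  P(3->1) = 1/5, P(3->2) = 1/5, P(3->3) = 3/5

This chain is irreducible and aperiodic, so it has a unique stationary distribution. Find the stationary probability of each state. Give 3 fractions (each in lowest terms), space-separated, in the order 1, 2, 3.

Answer: 27/127 24/127 76/127

Derivation:
The stationary distribution satisfies pi = pi * P, i.e.:
  pi_1 = 1/5*pi_1 + 4/15*pi_2 + 1/5*pi_3
  pi_2 = 4/15*pi_1 + 1/15*pi_2 + 1/5*pi_3
  pi_3 = 8/15*pi_1 + 2/3*pi_2 + 3/5*pi_3
with normalization: pi_1 + pi_2 + pi_3 = 1.

Using the first 2 balance equations plus normalization, the linear system A*pi = b is:
  [-4/5, 4/15, 1/5] . pi = 0
  [4/15, -14/15, 1/5] . pi = 0
  [1, 1, 1] . pi = 1

Solving yields:
  pi_1 = 27/127
  pi_2 = 24/127
  pi_3 = 76/127

Verification (pi * P):
  27/127*1/5 + 24/127*4/15 + 76/127*1/5 = 27/127 = pi_1  (ok)
  27/127*4/15 + 24/127*1/15 + 76/127*1/5 = 24/127 = pi_2  (ok)
  27/127*8/15 + 24/127*2/3 + 76/127*3/5 = 76/127 = pi_3  (ok)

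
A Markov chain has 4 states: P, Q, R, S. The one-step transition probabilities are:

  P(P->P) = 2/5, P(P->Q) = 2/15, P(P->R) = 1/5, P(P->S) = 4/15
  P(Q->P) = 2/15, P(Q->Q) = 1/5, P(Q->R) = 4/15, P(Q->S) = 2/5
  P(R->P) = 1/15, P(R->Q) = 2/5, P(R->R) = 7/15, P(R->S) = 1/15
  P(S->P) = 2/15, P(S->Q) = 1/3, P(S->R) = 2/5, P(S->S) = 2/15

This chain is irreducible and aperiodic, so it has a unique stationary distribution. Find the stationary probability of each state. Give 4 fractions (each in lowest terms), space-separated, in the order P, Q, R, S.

The stationary distribution satisfies pi = pi * P, i.e.:
  pi_P = 2/5*pi_P + 2/15*pi_Q + 1/15*pi_R + 2/15*pi_S
  pi_Q = 2/15*pi_P + 1/5*pi_Q + 2/5*pi_R + 1/3*pi_S
  pi_R = 1/5*pi_P + 4/15*pi_Q + 7/15*pi_R + 2/5*pi_S
  pi_S = 4/15*pi_P + 2/5*pi_Q + 1/15*pi_R + 2/15*pi_S
with normalization: pi_P + pi_Q + pi_R + pi_S = 1.

Using the first 3 balance equations plus normalization, the linear system A*pi = b is:
  [-3/5, 2/15, 1/15, 2/15] . pi = 0
  [2/15, -4/5, 2/5, 1/3] . pi = 0
  [1/5, 4/15, -8/15, 2/5] . pi = 0
  [1, 1, 1, 1] . pi = 1

Solving yields:
  pi_P = 388/2595
  pi_Q = 749/2595
  pi_R = 922/2595
  pi_S = 536/2595

Verification (pi * P):
  388/2595*2/5 + 749/2595*2/15 + 922/2595*1/15 + 536/2595*2/15 = 388/2595 = pi_P  (ok)
  388/2595*2/15 + 749/2595*1/5 + 922/2595*2/5 + 536/2595*1/3 = 749/2595 = pi_Q  (ok)
  388/2595*1/5 + 749/2595*4/15 + 922/2595*7/15 + 536/2595*2/5 = 922/2595 = pi_R  (ok)
  388/2595*4/15 + 749/2595*2/5 + 922/2595*1/15 + 536/2595*2/15 = 536/2595 = pi_S  (ok)

Answer: 388/2595 749/2595 922/2595 536/2595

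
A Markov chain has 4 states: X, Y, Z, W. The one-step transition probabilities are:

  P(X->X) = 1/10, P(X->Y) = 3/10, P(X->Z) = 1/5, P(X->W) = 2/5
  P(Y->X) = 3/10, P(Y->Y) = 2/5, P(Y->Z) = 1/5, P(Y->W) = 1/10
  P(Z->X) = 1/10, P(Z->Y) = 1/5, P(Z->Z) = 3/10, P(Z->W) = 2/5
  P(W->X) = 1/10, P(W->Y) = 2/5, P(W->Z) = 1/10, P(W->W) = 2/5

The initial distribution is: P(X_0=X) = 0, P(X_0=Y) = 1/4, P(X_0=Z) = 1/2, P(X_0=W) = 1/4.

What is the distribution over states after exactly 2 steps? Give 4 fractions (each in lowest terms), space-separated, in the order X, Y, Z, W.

Propagating the distribution step by step (d_{t+1} = d_t * P):
d_0 = (X=0, Y=1/4, Z=1/2, W=1/4)
  d_1[X] = 0*1/10 + 1/4*3/10 + 1/2*1/10 + 1/4*1/10 = 3/20
  d_1[Y] = 0*3/10 + 1/4*2/5 + 1/2*1/5 + 1/4*2/5 = 3/10
  d_1[Z] = 0*1/5 + 1/4*1/5 + 1/2*3/10 + 1/4*1/10 = 9/40
  d_1[W] = 0*2/5 + 1/4*1/10 + 1/2*2/5 + 1/4*2/5 = 13/40
d_1 = (X=3/20, Y=3/10, Z=9/40, W=13/40)
  d_2[X] = 3/20*1/10 + 3/10*3/10 + 9/40*1/10 + 13/40*1/10 = 4/25
  d_2[Y] = 3/20*3/10 + 3/10*2/5 + 9/40*1/5 + 13/40*2/5 = 17/50
  d_2[Z] = 3/20*1/5 + 3/10*1/5 + 9/40*3/10 + 13/40*1/10 = 19/100
  d_2[W] = 3/20*2/5 + 3/10*1/10 + 9/40*2/5 + 13/40*2/5 = 31/100
d_2 = (X=4/25, Y=17/50, Z=19/100, W=31/100)

Answer: 4/25 17/50 19/100 31/100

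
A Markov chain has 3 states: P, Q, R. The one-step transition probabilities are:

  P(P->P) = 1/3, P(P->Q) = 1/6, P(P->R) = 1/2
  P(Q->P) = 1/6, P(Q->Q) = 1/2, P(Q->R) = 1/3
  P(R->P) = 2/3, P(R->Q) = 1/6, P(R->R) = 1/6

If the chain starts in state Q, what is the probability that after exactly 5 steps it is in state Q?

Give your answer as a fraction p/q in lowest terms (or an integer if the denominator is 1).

Answer: 41/162

Derivation:
Computing P^5 by repeated multiplication:
P^1 =
  P: [1/3, 1/6, 1/2]
  Q: [1/6, 1/2, 1/3]
  R: [2/3, 1/6, 1/6]
P^2 =
  P: [17/36, 2/9, 11/36]
  Q: [13/36, 1/3, 11/36]
  R: [13/36, 2/9, 5/12]
P^3 =
  P: [43/108, 13/54, 13/36]
  Q: [41/108, 5/18, 37/108]
  R: [47/108, 13/54, 35/108]
P^4 =
  P: [67/162, 20/81, 55/162]
  Q: [65/162, 7/27, 55/162]
  R: [65/162, 20/81, 19/54]
P^5 =
  P: [197/486, 121/486, 28/81]
  Q: [98/243, 41/162, 167/486]
  R: [199/486, 121/486, 83/243]

(P^5)[Q -> Q] = 41/162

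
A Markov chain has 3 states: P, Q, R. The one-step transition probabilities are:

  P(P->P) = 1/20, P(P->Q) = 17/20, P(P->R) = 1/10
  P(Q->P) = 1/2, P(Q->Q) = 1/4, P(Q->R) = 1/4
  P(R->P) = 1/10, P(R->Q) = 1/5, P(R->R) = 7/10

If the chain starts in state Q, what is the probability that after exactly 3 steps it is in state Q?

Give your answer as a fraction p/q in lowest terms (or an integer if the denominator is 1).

Answer: 109/320

Derivation:
Computing P^3 by repeated multiplication:
P^1 =
  P: [1/20, 17/20, 1/10]
  Q: [1/2, 1/4, 1/4]
  R: [1/10, 1/5, 7/10]
P^2 =
  P: [7/16, 11/40, 23/80]
  Q: [7/40, 43/80, 23/80]
  R: [7/40, 11/40, 11/20]
P^3 =
  P: [301/1600, 797/1600, 251/800]
  Q: [49/160, 109/320, 113/320]
  R: [161/800, 131/400, 377/800]

(P^3)[Q -> Q] = 109/320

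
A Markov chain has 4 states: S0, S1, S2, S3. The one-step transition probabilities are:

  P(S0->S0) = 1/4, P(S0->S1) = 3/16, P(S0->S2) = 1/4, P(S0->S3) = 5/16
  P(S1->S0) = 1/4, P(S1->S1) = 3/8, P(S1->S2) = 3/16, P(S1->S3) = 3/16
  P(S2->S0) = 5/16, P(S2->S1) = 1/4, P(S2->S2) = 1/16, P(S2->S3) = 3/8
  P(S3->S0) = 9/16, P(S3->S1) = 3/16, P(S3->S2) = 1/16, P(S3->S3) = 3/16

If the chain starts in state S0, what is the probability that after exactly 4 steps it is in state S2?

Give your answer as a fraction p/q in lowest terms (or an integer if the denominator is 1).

Answer: 2565/16384

Derivation:
Computing P^4 by repeated multiplication:
P^1 =
  S0: [1/4, 3/16, 1/4, 5/16]
  S1: [1/4, 3/8, 3/16, 3/16]
  S2: [5/16, 1/4, 1/16, 3/8]
  S3: [9/16, 3/16, 1/16, 3/16]
P^2 =
  S0: [93/256, 61/256, 17/128, 17/64]
  S1: [41/128, 69/256, 5/32, 65/256]
  S2: [95/256, 61/256, 39/256, 61/256]
  S3: [5/16, 29/128, 49/256, 69/256]
P^3 =
  S0: [699/2048, 985/4096, 657/4096, 33/128]
  S1: [1389/4096, 1015/4096, 5/32, 263/1024]
  S2: [171/512, 495/2048, 663/4096, 1075/4096]
  S3: [709/2048, 991/4096, 153/1024, 1075/4096]
P^4 =
  S0: [22321/65536, 3975/16384, 2565/16384, 17055/65536]
  S1: [5571/16384, 15973/65536, 10293/65536, 8493/32768]
  S2: [11211/32768, 15921/65536, 2545/16384, 17013/65536]
  S3: [22371/65536, 15873/65536, 2583/16384, 265/1024]

(P^4)[S0 -> S2] = 2565/16384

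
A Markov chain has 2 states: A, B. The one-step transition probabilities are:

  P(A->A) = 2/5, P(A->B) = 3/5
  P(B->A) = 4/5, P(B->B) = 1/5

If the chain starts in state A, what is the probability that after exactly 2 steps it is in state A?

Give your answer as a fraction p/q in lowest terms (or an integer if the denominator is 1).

Computing P^2 by repeated multiplication:
P^1 =
  A: [2/5, 3/5]
  B: [4/5, 1/5]
P^2 =
  A: [16/25, 9/25]
  B: [12/25, 13/25]

(P^2)[A -> A] = 16/25

Answer: 16/25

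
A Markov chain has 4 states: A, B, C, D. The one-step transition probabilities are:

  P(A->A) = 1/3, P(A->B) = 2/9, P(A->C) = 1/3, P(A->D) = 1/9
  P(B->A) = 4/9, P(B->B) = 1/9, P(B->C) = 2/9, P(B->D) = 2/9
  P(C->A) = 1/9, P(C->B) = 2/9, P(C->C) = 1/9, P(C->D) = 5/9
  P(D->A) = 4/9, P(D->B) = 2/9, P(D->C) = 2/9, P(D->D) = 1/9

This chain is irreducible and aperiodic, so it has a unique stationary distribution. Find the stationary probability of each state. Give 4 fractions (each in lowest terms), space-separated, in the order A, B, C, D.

Answer: 34/103 1/5 24/103 122/515

Derivation:
The stationary distribution satisfies pi = pi * P, i.e.:
  pi_A = 1/3*pi_A + 4/9*pi_B + 1/9*pi_C + 4/9*pi_D
  pi_B = 2/9*pi_A + 1/9*pi_B + 2/9*pi_C + 2/9*pi_D
  pi_C = 1/3*pi_A + 2/9*pi_B + 1/9*pi_C + 2/9*pi_D
  pi_D = 1/9*pi_A + 2/9*pi_B + 5/9*pi_C + 1/9*pi_D
with normalization: pi_A + pi_B + pi_C + pi_D = 1.

Using the first 3 balance equations plus normalization, the linear system A*pi = b is:
  [-2/3, 4/9, 1/9, 4/9] . pi = 0
  [2/9, -8/9, 2/9, 2/9] . pi = 0
  [1/3, 2/9, -8/9, 2/9] . pi = 0
  [1, 1, 1, 1] . pi = 1

Solving yields:
  pi_A = 34/103
  pi_B = 1/5
  pi_C = 24/103
  pi_D = 122/515

Verification (pi * P):
  34/103*1/3 + 1/5*4/9 + 24/103*1/9 + 122/515*4/9 = 34/103 = pi_A  (ok)
  34/103*2/9 + 1/5*1/9 + 24/103*2/9 + 122/515*2/9 = 1/5 = pi_B  (ok)
  34/103*1/3 + 1/5*2/9 + 24/103*1/9 + 122/515*2/9 = 24/103 = pi_C  (ok)
  34/103*1/9 + 1/5*2/9 + 24/103*5/9 + 122/515*1/9 = 122/515 = pi_D  (ok)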